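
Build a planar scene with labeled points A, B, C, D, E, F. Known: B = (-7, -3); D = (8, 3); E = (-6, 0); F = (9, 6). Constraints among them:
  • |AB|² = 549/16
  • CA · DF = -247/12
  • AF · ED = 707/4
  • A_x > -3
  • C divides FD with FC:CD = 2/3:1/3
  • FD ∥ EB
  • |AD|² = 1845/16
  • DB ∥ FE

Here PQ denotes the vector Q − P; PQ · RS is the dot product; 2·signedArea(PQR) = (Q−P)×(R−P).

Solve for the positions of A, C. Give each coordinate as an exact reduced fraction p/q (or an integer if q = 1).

A = (-5/2, 3/4)
C = (25/3, 4)

1. A_x = -5/2  [line -14·x + -3·y + -131/4 = 0 ∩ |AD|² = 1845/16]
2. A_y = 3/4  [line -14·x + -3·y + -131/4 = 0 ∩ |AD|² = 1845/16]
   → A = (-5/2, 3/4)
3. C_x = 25/3  [C divides FD with FC:CD = 2/3:1/3]
4. C_y = 4  [C divides FD with FC:CD = 2/3:1/3]
   → C = (25/3, 4)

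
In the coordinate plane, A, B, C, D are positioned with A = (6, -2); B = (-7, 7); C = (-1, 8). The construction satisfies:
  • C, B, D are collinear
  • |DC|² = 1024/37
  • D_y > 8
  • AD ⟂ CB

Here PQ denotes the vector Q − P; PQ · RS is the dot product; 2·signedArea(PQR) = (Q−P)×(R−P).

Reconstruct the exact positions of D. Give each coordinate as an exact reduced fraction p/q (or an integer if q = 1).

1. D_x = 155/37  [C, B, D are collinear ∩ AD ⟂ CB]
2. D_y = 328/37  [C, B, D are collinear ∩ AD ⟂ CB]
   → D = (155/37, 328/37)

D = (155/37, 328/37)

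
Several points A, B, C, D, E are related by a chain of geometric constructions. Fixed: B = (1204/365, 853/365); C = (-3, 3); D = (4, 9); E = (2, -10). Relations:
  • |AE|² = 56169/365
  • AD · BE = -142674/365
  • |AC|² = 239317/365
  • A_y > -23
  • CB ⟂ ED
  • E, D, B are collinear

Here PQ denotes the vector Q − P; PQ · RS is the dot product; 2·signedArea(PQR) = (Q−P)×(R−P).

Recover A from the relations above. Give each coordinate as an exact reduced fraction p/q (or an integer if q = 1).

1. A_x = 256/365  [line 474/365·x + 4503/365·y + 100251/365 = 0 ∩ |AE|² = 56169/365]
2. A_y = -8153/365  [line 474/365·x + 4503/365·y + 100251/365 = 0 ∩ |AE|² = 56169/365]
   → A = (256/365, -8153/365)

A = (256/365, -8153/365)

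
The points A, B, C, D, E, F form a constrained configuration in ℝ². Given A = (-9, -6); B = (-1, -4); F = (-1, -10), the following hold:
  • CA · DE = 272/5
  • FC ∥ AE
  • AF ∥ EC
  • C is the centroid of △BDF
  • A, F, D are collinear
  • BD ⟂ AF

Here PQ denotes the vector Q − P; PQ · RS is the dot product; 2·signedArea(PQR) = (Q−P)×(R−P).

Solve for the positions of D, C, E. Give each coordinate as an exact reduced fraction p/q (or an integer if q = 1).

C = (-9/5, -38/5)
D = (-17/5, -44/5)
E = (-49/5, -18/5)

1. D_x = -17/5  [A, F, D are collinear ∩ BD ⟂ AF]
2. D_y = -44/5  [A, F, D are collinear ∩ BD ⟂ AF]
   → D = (-17/5, -44/5)
3. C_x = -9/5  [C is the centroid of △BDF]
4. C_y = -38/5  [C is the centroid of △BDF]
   → C = (-9/5, -38/5)
5. E_x = -49/5  [AF ∥ EC ∩ FC ∥ AE]
6. E_y = -18/5  [AF ∥ EC ∩ FC ∥ AE]
   → E = (-49/5, -18/5)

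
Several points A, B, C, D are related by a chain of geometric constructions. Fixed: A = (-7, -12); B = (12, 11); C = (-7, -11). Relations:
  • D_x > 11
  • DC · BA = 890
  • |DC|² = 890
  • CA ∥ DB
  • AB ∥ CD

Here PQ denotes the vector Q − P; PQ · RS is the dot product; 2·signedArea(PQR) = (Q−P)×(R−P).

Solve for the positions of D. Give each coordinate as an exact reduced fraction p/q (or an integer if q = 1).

1. D_x = 12  [CA ∥ DB ∩ AB ∥ CD]
2. D_y = 12  [CA ∥ DB ∩ AB ∥ CD]
   → D = (12, 12)

D = (12, 12)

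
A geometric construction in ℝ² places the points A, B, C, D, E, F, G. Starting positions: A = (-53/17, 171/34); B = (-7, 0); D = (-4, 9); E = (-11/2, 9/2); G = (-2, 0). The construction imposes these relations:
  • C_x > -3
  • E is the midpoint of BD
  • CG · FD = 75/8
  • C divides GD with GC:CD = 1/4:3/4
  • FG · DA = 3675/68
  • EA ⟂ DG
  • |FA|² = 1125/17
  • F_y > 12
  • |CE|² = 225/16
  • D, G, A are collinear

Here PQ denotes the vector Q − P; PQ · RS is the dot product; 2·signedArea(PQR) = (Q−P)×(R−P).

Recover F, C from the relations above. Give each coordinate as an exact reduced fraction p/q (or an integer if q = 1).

1. F_x = -83/17  [line -15/17·x + 135/34·y + -3795/68 = 0 ∩ |FA|² = 1125/17]
2. F_y = 441/34  [line -15/17·x + 135/34·y + -3795/68 = 0 ∩ |FA|² = 1125/17]
   → F = (-83/17, 441/34)
3. C_x = -5/2  [C divides GD with GC:CD = 1/4:3/4]
4. C_y = 9/4  [C divides GD with GC:CD = 1/4:3/4]
   → C = (-5/2, 9/4)

C = (-5/2, 9/4)
F = (-83/17, 441/34)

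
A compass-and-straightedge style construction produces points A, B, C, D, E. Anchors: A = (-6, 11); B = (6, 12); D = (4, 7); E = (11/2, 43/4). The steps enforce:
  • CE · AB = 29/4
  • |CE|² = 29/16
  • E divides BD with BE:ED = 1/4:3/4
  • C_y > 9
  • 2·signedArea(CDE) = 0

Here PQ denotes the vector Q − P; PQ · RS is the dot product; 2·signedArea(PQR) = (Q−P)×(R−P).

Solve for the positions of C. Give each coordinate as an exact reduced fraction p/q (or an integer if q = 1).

1. C_x = 5  [2·signedArea(CDE) = 0 ∩ CE · AB = 29/4]
2. C_y = 19/2  [2·signedArea(CDE) = 0 ∩ CE · AB = 29/4]
   → C = (5, 19/2)

C = (5, 19/2)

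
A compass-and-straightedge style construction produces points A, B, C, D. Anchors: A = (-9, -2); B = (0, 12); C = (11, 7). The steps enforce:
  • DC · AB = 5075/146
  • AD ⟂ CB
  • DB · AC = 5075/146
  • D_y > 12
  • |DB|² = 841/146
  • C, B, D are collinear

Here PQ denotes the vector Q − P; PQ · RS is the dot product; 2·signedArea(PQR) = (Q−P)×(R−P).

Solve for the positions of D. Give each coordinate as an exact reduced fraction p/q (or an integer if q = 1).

1. D_x = -319/146  [C, B, D are collinear ∩ AD ⟂ CB]
2. D_y = 1897/146  [C, B, D are collinear ∩ AD ⟂ CB]
   → D = (-319/146, 1897/146)

D = (-319/146, 1897/146)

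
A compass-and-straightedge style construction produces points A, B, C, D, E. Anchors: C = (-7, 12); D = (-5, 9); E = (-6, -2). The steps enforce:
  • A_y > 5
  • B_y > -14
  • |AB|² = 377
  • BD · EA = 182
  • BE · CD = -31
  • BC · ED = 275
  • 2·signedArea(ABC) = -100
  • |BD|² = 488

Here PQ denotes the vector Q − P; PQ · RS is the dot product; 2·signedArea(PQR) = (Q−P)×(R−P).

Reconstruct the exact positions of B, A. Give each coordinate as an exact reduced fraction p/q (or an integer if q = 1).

A = (-3, 6)
B = (-7, -13)

1. B_x = -7  [BC · ED = 275 ∩ BE · CD = -31]
2. B_y = -13  [BC · ED = 275 ∩ BE · CD = -31]
   → B = (-7, -13)
3. A_x = -3  [2·signedArea(ABC) = -100 ∩ BD · EA = 182]
4. A_y = 6  [2·signedArea(ABC) = -100 ∩ BD · EA = 182]
   → A = (-3, 6)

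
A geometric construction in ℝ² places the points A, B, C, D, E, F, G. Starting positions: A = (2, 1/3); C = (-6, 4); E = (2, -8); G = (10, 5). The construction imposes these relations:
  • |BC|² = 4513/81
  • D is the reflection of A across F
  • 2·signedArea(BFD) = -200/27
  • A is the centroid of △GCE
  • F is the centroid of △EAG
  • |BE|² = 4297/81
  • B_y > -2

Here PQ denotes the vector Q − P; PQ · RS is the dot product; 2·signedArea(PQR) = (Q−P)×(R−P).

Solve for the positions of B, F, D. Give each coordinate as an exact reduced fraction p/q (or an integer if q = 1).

1. F_x = 14/3  [F is the centroid of △EAG]
2. F_y = -8/9  [F is the centroid of △EAG]
   → F = (14/3, -8/9)
3. D_x = 22/3  [D is the reflection of A across F]
4. D_y = -19/9  [D is the reflection of A across F]
   → D = (22/3, -19/9)
5. B_x = -2/3  [line 11/9·x + 8/3·y + 110/27 = 0 ∩ |BE|² = 4297/81]
6. B_y = -11/9  [line 11/9·x + 8/3·y + 110/27 = 0 ∩ |BE|² = 4297/81]
   → B = (-2/3, -11/9)

B = (-2/3, -11/9)
D = (22/3, -19/9)
F = (14/3, -8/9)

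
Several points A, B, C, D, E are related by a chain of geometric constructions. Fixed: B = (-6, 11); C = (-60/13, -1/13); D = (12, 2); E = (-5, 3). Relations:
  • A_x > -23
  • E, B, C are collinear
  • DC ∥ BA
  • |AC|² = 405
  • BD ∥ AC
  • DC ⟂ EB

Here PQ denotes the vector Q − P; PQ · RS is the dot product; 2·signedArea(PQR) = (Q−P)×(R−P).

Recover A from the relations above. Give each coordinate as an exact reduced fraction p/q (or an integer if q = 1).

1. A_x = -294/13  [BD ∥ AC ∩ DC ∥ BA]
2. A_y = 116/13  [BD ∥ AC ∩ DC ∥ BA]
   → A = (-294/13, 116/13)

A = (-294/13, 116/13)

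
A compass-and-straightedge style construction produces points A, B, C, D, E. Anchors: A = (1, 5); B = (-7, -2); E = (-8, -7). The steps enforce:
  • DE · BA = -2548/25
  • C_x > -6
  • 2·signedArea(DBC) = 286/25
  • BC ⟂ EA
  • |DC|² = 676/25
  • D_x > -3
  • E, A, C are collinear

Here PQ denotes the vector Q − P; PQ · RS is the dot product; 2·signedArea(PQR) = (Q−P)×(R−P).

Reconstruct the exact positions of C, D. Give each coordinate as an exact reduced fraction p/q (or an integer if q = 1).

C = (-131/25, -83/25)
D = (-53/25, 21/25)

1. C_x = -131/25  [E, A, C are collinear ∩ BC ⟂ EA]
2. C_y = -83/25  [E, A, C are collinear ∩ BC ⟂ EA]
   → C = (-131/25, -83/25)
3. D_x = -53/25  [2·signedArea(DBC) = 286/25 ∩ DE · BA = -2548/25]
4. D_y = 21/25  [2·signedArea(DBC) = 286/25 ∩ DE · BA = -2548/25]
   → D = (-53/25, 21/25)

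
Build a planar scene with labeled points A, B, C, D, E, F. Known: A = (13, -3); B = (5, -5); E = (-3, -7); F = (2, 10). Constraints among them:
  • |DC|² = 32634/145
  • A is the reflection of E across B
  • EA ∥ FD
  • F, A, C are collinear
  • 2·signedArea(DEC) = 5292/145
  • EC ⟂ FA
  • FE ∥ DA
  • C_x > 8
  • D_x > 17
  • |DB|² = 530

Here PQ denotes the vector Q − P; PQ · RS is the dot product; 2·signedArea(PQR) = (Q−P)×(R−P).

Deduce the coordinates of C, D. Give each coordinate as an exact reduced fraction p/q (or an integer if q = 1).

C = (1203/145, 371/145)
D = (18, 14)

1. C_x = 1203/145  [F, A, C are collinear ∩ EC ⟂ FA]
2. C_y = 371/145  [F, A, C are collinear ∩ EC ⟂ FA]
   → C = (1203/145, 371/145)
3. D_x = 18  [FE ∥ DA ∩ EA ∥ FD]
4. D_y = 14  [FE ∥ DA ∩ EA ∥ FD]
   → D = (18, 14)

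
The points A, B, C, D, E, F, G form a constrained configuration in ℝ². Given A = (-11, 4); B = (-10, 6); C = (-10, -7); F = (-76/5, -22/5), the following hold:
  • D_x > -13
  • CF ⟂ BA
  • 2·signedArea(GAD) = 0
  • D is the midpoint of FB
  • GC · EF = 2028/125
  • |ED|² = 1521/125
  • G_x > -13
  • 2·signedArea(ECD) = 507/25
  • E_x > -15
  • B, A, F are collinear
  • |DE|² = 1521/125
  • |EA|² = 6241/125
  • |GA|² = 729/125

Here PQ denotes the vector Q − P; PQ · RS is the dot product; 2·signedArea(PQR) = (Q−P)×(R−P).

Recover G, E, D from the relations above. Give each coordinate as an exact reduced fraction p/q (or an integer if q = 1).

1. D_x = -63/5  [D is the midpoint of FB]
2. D_y = 4/5  [D is the midpoint of FB]
   → D = (-63/5, 4/5)
3. E_x = -354/25  [line -39/5·x + -13/5·y + -2912/25 = 0 ∩ |EA|² = 6241/125]
4. E_y = -58/25  [line -39/5·x + -13/5·y + -2912/25 = 0 ∩ |EA|² = 6241/125]
   → E = (-354/25, -58/25)
5. G_x = -302/25  [2·signedArea(GAD) = 0 ∩ GC · EF = 2028/125]
6. G_y = 46/25  [2·signedArea(GAD) = 0 ∩ GC · EF = 2028/125]
   → G = (-302/25, 46/25)

D = (-63/5, 4/5)
E = (-354/25, -58/25)
G = (-302/25, 46/25)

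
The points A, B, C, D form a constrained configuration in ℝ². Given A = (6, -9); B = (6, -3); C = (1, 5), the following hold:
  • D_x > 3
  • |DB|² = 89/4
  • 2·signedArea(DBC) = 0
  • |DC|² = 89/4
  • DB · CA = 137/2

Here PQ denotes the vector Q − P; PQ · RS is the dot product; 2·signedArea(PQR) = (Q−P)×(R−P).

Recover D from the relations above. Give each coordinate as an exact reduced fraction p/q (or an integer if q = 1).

1. D_x = 7/2  [2·signedArea(DBC) = 0 ∩ DB · CA = 137/2]
2. D_y = 1  [2·signedArea(DBC) = 0 ∩ DB · CA = 137/2]
   → D = (7/2, 1)

D = (7/2, 1)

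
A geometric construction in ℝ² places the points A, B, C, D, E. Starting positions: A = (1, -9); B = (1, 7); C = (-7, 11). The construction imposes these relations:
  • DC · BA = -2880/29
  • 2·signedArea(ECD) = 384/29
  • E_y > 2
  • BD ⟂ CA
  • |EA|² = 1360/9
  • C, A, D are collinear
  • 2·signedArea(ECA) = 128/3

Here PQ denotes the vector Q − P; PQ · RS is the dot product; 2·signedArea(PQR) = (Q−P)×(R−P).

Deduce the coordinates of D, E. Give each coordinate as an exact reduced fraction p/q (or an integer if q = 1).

D = (-131/29, 139/29)
E = (-5/3, 3)

1. D_x = -131/29  [C, A, D are collinear ∩ BD ⟂ CA]
2. D_y = 139/29  [C, A, D are collinear ∩ BD ⟂ CA]
   → D = (-131/29, 139/29)
3. E_x = -5/3  [line 20·x + 8·y + 28/3 = 0 ∩ |EA|² = 1360/9]
4. E_y = 3  [line 20·x + 8·y + 28/3 = 0 ∩ |EA|² = 1360/9]
   → E = (-5/3, 3)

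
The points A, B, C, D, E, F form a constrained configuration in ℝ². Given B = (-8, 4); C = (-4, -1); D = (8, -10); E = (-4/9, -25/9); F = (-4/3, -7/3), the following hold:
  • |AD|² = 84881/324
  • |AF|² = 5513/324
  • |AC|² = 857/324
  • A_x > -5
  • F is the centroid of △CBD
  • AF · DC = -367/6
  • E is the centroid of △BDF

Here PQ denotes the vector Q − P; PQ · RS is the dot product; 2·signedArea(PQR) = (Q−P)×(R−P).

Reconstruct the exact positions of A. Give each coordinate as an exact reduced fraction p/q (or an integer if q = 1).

A = (-38/9, 11/18)

1. A_x = -38/9  [line 12·x + -9·y + 337/6 = 0 ∩ |AC|² = 857/324]
2. A_y = 11/18  [line 12·x + -9·y + 337/6 = 0 ∩ |AC|² = 857/324]
   → A = (-38/9, 11/18)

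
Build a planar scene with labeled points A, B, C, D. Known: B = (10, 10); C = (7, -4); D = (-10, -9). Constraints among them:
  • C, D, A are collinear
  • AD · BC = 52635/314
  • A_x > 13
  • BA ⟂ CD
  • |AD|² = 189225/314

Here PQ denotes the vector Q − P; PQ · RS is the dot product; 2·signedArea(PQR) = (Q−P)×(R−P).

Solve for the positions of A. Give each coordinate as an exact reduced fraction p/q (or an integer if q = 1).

A = (4255/314, -651/314)

1. A_x = 4255/314  [C, D, A are collinear ∩ BA ⟂ CD]
2. A_y = -651/314  [C, D, A are collinear ∩ BA ⟂ CD]
   → A = (4255/314, -651/314)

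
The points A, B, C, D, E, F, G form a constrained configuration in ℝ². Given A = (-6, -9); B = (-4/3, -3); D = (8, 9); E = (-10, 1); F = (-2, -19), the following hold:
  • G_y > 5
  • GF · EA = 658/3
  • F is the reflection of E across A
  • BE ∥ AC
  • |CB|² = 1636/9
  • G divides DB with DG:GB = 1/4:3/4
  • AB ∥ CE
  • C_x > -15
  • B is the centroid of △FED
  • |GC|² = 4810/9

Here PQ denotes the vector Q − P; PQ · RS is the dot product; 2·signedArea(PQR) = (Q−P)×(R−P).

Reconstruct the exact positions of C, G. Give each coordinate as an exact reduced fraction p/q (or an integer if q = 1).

C = (-44/3, -5)
G = (17/3, 6)

1. C_x = -44/3  [AB ∥ CE ∩ BE ∥ AC]
2. C_y = -5  [AB ∥ CE ∩ BE ∥ AC]
   → C = (-44/3, -5)
3. G_x = 17/3  [G divides DB with DG:GB = 1/4:3/4]
4. G_y = 6  [G divides DB with DG:GB = 1/4:3/4]
   → G = (17/3, 6)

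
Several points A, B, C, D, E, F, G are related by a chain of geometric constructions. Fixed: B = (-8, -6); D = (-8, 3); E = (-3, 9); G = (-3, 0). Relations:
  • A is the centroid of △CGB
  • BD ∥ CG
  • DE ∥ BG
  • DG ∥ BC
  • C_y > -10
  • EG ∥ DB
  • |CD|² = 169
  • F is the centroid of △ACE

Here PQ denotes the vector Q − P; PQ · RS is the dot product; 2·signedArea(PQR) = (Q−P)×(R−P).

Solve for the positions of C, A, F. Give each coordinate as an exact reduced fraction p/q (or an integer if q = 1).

1. C_x = -3  [BD ∥ CG ∩ DG ∥ BC]
2. C_y = -9  [BD ∥ CG ∩ DG ∥ BC]
   → C = (-3, -9)
3. A_x = -14/3  [A is the centroid of △CGB]
4. A_y = -5  [A is the centroid of △CGB]
   → A = (-14/3, -5)
5. F_x = -32/9  [F is the centroid of △ACE]
6. F_y = -5/3  [F is the centroid of △ACE]
   → F = (-32/9, -5/3)

A = (-14/3, -5)
C = (-3, -9)
F = (-32/9, -5/3)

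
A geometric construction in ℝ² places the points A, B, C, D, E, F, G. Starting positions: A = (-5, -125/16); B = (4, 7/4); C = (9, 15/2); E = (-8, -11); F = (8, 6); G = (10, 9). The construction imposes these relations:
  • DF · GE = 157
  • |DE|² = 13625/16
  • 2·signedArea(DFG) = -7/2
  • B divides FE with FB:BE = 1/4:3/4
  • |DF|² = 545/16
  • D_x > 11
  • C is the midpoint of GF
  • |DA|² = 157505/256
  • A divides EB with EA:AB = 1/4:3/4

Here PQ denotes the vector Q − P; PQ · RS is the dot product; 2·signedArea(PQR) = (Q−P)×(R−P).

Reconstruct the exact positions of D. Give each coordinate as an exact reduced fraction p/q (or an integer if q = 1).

1. D_x = 12  [2·signedArea(DFG) = -7/2 ∩ DF · GE = 157]
2. D_y = 41/4  [2·signedArea(DFG) = -7/2 ∩ DF · GE = 157]
   → D = (12, 41/4)

D = (12, 41/4)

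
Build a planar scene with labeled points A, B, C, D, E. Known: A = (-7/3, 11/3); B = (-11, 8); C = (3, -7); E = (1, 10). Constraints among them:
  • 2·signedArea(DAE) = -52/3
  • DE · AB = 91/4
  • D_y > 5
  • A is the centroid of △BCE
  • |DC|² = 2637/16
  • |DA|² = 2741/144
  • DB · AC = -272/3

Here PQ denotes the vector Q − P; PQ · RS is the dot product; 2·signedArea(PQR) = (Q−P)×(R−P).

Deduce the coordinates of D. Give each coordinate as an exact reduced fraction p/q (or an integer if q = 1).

1. D_x = 3/2  [DB · AC = -272/3 ∩ 2·signedArea(DAE) = -52/3]
2. D_y = 23/4  [DB · AC = -272/3 ∩ 2·signedArea(DAE) = -52/3]
   → D = (3/2, 23/4)

D = (3/2, 23/4)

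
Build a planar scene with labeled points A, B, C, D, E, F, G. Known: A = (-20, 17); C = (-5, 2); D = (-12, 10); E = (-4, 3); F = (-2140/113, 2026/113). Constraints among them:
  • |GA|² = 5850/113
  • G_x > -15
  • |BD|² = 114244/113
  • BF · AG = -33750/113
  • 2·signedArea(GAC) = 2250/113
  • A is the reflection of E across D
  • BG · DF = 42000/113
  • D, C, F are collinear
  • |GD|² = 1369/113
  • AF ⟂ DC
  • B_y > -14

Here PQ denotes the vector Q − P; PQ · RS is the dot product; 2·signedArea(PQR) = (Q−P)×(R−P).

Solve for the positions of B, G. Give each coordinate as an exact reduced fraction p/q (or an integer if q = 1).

1. G_x = -1615/113  [line 15·x + 15·y + 2835/113 = 0 ∩ |GA|² = 5850/113]
2. G_y = 1426/113  [line 15·x + 15·y + 2835/113 = 0 ∩ |GA|² = 5850/113]
   → G = (-1615/113, 1426/113)
3. B_x = 1010/113  [BG · DF = 42000/113 ∩ BF · AG = -33750/113]
4. B_y = -1574/113  [BG · DF = 42000/113 ∩ BF · AG = -33750/113]
   → B = (1010/113, -1574/113)

B = (1010/113, -1574/113)
G = (-1615/113, 1426/113)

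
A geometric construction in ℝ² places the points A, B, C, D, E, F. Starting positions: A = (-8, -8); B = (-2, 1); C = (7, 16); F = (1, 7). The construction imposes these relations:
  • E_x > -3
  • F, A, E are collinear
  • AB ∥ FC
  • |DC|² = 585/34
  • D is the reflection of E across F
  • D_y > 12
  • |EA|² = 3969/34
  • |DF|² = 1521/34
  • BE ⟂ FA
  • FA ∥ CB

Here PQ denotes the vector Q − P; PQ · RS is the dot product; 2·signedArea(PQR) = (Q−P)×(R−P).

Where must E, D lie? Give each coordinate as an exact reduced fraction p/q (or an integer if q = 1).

D = (151/34, 433/34)
E = (-83/34, 43/34)

1. E_x = -83/34  [F, A, E are collinear ∩ BE ⟂ FA]
2. E_y = 43/34  [F, A, E are collinear ∩ BE ⟂ FA]
   → E = (-83/34, 43/34)
3. D_x = 151/34  [D is the reflection of E across F]
4. D_y = 433/34  [D is the reflection of E across F]
   → D = (151/34, 433/34)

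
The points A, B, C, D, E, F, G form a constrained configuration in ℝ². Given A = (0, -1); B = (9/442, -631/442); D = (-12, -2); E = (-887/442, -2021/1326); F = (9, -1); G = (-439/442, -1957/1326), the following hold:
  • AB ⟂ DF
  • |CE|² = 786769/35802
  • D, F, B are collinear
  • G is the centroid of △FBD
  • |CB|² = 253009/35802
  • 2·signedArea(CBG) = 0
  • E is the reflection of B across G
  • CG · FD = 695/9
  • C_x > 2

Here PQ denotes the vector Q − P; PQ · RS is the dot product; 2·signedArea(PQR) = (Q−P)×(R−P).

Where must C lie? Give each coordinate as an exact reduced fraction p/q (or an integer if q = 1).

C = (1774/663, -2588/1989)

1. C_x = 1774/663  [2·signedArea(CBG) = 0 ∩ CG · FD = 695/9]
2. C_y = -2588/1989  [2·signedArea(CBG) = 0 ∩ CG · FD = 695/9]
   → C = (1774/663, -2588/1989)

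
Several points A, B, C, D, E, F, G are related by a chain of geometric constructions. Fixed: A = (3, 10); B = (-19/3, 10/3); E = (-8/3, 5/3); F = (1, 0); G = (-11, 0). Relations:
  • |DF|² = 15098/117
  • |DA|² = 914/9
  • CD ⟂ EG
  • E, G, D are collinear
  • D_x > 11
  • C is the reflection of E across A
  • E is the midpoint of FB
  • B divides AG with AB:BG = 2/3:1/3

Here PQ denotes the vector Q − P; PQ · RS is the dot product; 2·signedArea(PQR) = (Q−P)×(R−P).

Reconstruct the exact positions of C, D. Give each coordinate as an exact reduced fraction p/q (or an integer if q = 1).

C = (26/3, 55/3)
D = (446/39, 175/39)

1. C_x = 26/3  [C is the reflection of E across A]
2. C_y = 55/3  [C is the reflection of E across A]
   → C = (26/3, 55/3)
3. D_x = 446/39  [E, G, D are collinear ∩ CD ⟂ EG]
4. D_y = 175/39  [E, G, D are collinear ∩ CD ⟂ EG]
   → D = (446/39, 175/39)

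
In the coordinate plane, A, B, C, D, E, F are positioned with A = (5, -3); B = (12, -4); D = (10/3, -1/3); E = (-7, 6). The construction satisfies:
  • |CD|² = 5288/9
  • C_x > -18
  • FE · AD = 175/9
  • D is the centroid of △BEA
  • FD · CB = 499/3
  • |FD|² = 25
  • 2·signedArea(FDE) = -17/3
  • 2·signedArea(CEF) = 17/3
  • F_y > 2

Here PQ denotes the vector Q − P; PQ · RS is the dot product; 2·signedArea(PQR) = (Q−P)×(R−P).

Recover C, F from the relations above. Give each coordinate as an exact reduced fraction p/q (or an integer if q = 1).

C = (-52/3, 37/3)
F = (-2/3, 8/3)

1. F_x = -2/3  [FE · AD = 175/9 ∩ 2·signedArea(FDE) = -17/3]
2. F_y = 8/3  [FE · AD = 175/9 ∩ 2·signedArea(FDE) = -17/3]
   → F = (-2/3, 8/3)
3. C_x = -52/3  [2·signedArea(CEF) = 17/3 ∩ FD · CB = 499/3]
4. C_y = 37/3  [2·signedArea(CEF) = 17/3 ∩ FD · CB = 499/3]
   → C = (-52/3, 37/3)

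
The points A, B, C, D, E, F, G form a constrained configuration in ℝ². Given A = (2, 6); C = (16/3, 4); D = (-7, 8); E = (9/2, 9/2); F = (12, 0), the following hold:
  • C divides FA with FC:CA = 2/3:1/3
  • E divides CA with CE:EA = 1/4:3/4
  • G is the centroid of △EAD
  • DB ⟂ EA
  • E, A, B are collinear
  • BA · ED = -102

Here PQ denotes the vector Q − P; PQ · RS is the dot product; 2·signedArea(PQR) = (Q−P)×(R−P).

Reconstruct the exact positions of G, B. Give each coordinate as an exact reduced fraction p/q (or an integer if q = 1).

B = (-11/2, 21/2)
G = (-1/6, 37/6)

1. G_x = -1/6  [G is the centroid of △EAD]
2. G_y = 37/6  [G is the centroid of △EAD]
   → G = (-1/6, 37/6)
3. B_x = -11/2  [E, A, B are collinear ∩ DB ⟂ EA]
4. B_y = 21/2  [E, A, B are collinear ∩ DB ⟂ EA]
   → B = (-11/2, 21/2)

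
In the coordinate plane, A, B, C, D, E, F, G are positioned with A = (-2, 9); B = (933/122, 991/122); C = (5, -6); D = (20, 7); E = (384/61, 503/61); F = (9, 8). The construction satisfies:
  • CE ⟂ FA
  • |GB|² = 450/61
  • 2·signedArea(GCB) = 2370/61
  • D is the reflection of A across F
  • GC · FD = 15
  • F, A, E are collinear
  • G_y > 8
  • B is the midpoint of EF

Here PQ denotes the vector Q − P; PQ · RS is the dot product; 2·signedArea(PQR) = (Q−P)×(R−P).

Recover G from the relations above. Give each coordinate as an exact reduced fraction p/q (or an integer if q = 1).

1. G_x = 603/122  [GC · FD = 15 ∩ 2·signedArea(GCB) = 2370/61]
2. G_y = 1021/122  [GC · FD = 15 ∩ 2·signedArea(GCB) = 2370/61]
   → G = (603/122, 1021/122)

G = (603/122, 1021/122)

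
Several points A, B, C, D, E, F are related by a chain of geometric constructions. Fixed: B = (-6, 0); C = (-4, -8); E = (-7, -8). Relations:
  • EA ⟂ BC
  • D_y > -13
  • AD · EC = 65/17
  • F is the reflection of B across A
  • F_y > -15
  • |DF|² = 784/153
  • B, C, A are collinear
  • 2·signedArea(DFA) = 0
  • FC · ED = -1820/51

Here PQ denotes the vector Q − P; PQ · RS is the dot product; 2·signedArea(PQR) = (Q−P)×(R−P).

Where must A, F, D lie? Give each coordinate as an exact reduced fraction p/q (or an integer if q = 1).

1. A_x = -71/17  [B, C, A are collinear ∩ EA ⟂ BC]
2. A_y = -124/17  [B, C, A are collinear ∩ EA ⟂ BC]
   → A = (-71/17, -124/17)
3. F_x = -40/17  [F is the reflection of B across A]
4. F_y = -248/17  [F is the reflection of B across A]
   → F = (-40/17, -248/17)
5. D_x = -148/51  [2·signedArea(DFA) = 0 ∩ AD · EC = 65/17]
6. D_y = -632/51  [2·signedArea(DFA) = 0 ∩ AD · EC = 65/17]
   → D = (-148/51, -632/51)

A = (-71/17, -124/17)
D = (-148/51, -632/51)
F = (-40/17, -248/17)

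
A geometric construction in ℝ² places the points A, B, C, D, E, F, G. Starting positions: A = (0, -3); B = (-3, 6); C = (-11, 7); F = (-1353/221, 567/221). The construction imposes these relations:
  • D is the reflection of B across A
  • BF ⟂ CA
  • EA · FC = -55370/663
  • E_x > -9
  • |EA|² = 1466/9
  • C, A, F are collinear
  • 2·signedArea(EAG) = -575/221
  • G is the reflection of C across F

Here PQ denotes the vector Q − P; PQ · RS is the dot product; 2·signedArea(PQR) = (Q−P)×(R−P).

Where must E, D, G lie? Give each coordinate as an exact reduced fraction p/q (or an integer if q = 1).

1. E_x = -25/3  [line 1078/221·x + -980/221·y + 46550/663 = 0 ∩ |EA|² = 1466/9]
2. E_y = 20/3  [line 1078/221·x + -980/221·y + 46550/663 = 0 ∩ |EA|² = 1466/9]
   → E = (-25/3, 20/3)
3. D_x = 3  [D is the reflection of B across A]
4. D_y = -12  [D is the reflection of B across A]
   → D = (3, -12)
5. G_x = -275/221  [G is the reflection of C across F]
6. G_y = -413/221  [G is the reflection of C across F]
   → G = (-275/221, -413/221)

D = (3, -12)
E = (-25/3, 20/3)
G = (-275/221, -413/221)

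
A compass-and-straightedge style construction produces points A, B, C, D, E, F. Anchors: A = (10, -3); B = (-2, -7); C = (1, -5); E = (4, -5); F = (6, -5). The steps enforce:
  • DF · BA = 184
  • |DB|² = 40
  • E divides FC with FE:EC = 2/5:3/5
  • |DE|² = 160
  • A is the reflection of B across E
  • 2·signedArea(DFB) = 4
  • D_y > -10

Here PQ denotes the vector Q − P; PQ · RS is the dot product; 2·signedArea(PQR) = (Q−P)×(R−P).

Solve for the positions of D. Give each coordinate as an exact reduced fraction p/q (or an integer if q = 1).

D = (-8, -9)

1. D_x = -8  [DF · BA = 184 ∩ 2·signedArea(DFB) = 4]
2. D_y = -9  [DF · BA = 184 ∩ 2·signedArea(DFB) = 4]
   → D = (-8, -9)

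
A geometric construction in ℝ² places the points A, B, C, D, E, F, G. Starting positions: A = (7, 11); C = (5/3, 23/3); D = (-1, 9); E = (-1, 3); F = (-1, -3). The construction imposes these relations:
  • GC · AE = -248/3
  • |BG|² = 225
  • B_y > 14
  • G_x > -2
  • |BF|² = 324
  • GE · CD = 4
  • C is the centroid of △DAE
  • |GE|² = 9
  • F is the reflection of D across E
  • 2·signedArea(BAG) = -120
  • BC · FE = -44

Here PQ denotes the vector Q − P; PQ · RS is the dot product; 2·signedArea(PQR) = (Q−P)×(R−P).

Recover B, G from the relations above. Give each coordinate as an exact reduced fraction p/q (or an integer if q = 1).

1. B_y = 15  [BC · FE = -44]
2. B_x = -1  [|BF|² = 324]
   → B = (-1, 15)
3. G_x = -1  [GE · CD = 4 ∩ 2·signedArea(BAG) = -120]
4. G_y = 0  [GE · CD = 4 ∩ 2·signedArea(BAG) = -120]
   → G = (-1, 0)

B = (-1, 15)
G = (-1, 0)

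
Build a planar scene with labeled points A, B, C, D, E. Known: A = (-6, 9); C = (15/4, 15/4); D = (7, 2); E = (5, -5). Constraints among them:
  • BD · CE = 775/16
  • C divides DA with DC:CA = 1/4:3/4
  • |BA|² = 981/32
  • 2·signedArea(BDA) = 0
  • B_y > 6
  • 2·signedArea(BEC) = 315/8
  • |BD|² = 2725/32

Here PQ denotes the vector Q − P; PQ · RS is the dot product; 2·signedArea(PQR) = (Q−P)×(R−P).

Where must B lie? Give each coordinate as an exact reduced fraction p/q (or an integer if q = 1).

1. B_x = -9/8  [2·signedArea(BDA) = 0 ∩ BD · CE = 775/16]
2. B_y = 51/8  [2·signedArea(BDA) = 0 ∩ BD · CE = 775/16]
   → B = (-9/8, 51/8)

B = (-9/8, 51/8)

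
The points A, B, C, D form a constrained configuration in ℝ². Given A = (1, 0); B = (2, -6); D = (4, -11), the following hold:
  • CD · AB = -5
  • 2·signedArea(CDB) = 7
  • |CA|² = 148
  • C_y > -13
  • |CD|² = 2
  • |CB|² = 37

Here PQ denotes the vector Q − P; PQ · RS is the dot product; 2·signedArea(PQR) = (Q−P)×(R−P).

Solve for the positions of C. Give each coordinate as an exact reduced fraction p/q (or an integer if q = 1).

C = (3, -12)

1. C_x = 3  [CD · AB = -5 ∩ 2·signedArea(CDB) = 7]
2. C_y = -12  [CD · AB = -5 ∩ 2·signedArea(CDB) = 7]
   → C = (3, -12)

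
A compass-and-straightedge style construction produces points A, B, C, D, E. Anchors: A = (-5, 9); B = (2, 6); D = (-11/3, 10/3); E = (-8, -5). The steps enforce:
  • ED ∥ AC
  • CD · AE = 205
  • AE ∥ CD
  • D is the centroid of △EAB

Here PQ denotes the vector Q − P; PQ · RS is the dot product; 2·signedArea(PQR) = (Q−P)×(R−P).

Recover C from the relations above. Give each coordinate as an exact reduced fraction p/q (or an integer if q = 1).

1. C_x = -2/3  [AE ∥ CD ∩ ED ∥ AC]
2. C_y = 52/3  [AE ∥ CD ∩ ED ∥ AC]
   → C = (-2/3, 52/3)

C = (-2/3, 52/3)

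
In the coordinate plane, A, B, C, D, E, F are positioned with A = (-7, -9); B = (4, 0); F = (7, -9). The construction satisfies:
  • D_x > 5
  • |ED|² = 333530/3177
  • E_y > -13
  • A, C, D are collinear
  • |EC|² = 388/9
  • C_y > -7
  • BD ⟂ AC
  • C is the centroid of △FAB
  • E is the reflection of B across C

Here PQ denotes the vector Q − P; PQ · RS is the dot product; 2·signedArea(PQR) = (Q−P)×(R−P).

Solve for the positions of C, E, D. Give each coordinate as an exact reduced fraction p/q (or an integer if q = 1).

1. C_x = 4/3  [C is the centroid of △FAB]
2. C_y = -6  [C is the centroid of △FAB]
   → C = (4/3, -6)
3. E_x = -4/3  [E is the reflection of B across C]
4. E_y = -12  [E is the reflection of B across C]
   → E = (-4/3, -12)
5. D_x = 1979/353  [A, C, D are collinear ∩ BD ⟂ AC]
6. D_y = -1575/353  [A, C, D are collinear ∩ BD ⟂ AC]
   → D = (1979/353, -1575/353)

C = (4/3, -6)
D = (1979/353, -1575/353)
E = (-4/3, -12)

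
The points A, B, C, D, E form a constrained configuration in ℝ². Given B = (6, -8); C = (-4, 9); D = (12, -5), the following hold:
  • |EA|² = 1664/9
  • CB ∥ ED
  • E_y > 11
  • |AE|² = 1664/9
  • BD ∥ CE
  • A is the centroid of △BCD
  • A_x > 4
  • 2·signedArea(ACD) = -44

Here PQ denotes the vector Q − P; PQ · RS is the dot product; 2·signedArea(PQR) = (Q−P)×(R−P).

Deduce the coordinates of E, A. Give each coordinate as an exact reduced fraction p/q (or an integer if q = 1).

A = (14/3, -4/3)
E = (2, 12)

1. E_x = 2  [CB ∥ ED ∩ BD ∥ CE]
2. E_y = 12  [CB ∥ ED ∩ BD ∥ CE]
   → E = (2, 12)
3. A_x = 14/3  [A is the centroid of △BCD]
4. A_y = -4/3  [A is the centroid of △BCD]
   → A = (14/3, -4/3)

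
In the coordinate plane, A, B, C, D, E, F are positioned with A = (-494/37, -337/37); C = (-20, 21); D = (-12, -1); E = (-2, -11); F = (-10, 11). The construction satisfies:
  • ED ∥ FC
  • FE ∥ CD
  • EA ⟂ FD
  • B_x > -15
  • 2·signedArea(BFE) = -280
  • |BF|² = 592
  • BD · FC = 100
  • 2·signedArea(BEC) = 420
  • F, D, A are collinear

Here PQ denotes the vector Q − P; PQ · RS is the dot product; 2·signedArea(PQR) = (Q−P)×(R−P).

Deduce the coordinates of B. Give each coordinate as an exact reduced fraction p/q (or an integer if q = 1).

B = (-14, -13)

1. B_x = -14  [2·signedArea(BFE) = -280 ∩ 2·signedArea(BEC) = 420]
2. B_y = -13  [2·signedArea(BFE) = -280 ∩ 2·signedArea(BEC) = 420]
   → B = (-14, -13)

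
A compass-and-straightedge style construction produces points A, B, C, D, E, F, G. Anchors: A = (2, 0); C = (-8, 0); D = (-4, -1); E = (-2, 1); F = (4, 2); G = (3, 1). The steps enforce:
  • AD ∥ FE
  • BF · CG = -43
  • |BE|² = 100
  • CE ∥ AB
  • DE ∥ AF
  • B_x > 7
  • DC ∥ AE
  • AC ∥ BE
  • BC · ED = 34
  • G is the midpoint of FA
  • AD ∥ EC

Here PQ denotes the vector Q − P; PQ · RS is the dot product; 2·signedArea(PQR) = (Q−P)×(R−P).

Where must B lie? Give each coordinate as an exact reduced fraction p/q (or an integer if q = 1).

1. B_x = 8  [AC ∥ BE ∩ CE ∥ AB]
2. B_y = 1  [AC ∥ BE ∩ CE ∥ AB]
   → B = (8, 1)

B = (8, 1)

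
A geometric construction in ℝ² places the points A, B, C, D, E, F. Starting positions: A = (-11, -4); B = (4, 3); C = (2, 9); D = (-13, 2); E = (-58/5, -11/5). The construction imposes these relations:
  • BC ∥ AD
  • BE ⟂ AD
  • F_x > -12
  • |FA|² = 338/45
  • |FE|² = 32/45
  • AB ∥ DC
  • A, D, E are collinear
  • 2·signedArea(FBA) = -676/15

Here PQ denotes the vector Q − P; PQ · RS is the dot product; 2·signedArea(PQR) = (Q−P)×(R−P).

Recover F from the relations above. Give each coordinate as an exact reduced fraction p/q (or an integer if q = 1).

1. F_x = -178/15  [line 7·x + -15·y + 931/15 = 0 ∩ |FE|² = 32/45]
2. F_y = -7/5  [line 7·x + -15·y + 931/15 = 0 ∩ |FE|² = 32/45]
   → F = (-178/15, -7/5)

F = (-178/15, -7/5)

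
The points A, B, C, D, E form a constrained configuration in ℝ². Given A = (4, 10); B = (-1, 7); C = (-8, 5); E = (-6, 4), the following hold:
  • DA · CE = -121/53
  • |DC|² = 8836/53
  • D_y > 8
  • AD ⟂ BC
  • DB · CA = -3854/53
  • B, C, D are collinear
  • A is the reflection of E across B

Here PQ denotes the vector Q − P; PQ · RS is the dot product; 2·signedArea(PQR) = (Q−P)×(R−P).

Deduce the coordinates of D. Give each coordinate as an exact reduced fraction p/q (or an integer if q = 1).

D = (234/53, 453/53)

1. D_x = 234/53  [B, C, D are collinear ∩ AD ⟂ BC]
2. D_y = 453/53  [B, C, D are collinear ∩ AD ⟂ BC]
   → D = (234/53, 453/53)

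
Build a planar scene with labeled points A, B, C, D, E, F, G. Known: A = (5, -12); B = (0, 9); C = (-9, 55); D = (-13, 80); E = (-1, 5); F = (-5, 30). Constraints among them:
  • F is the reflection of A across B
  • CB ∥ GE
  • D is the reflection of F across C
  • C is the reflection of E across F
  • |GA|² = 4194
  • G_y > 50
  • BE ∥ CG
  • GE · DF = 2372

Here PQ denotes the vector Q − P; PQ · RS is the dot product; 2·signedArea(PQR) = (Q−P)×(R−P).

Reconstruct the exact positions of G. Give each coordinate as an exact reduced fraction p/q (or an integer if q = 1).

1. G_x = -10  [CB ∥ GE ∩ BE ∥ CG]
2. G_y = 51  [CB ∥ GE ∩ BE ∥ CG]
   → G = (-10, 51)

G = (-10, 51)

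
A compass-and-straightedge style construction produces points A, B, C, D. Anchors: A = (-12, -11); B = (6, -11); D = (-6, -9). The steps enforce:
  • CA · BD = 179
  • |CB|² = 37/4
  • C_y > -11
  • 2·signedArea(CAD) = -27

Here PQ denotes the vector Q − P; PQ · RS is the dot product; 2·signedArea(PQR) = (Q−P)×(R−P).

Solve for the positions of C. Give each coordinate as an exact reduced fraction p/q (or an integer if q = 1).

C = (3, -21/2)

1. C_x = 3  [2·signedArea(CAD) = -27 ∩ CA · BD = 179]
2. C_y = -21/2  [2·signedArea(CAD) = -27 ∩ CA · BD = 179]
   → C = (3, -21/2)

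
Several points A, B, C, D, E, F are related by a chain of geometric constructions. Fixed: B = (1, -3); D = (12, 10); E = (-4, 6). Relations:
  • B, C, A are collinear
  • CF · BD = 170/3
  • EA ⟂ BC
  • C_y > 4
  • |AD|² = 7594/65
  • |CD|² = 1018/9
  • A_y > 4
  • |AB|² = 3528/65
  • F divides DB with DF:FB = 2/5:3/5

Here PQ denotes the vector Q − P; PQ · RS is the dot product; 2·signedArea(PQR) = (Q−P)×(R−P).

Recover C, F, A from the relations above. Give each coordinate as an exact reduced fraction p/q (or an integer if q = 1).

1. F_x = 38/5  [F divides DB with DF:FB = 2/5:3/5]
2. F_y = 24/5  [F divides DB with DF:FB = 2/5:3/5]
   → F = (38/5, 24/5)
3. C_x = 3  [line -11·x + -13·y + 268/3 = 0 ∩ |CD|² = 1018/9]
4. C_y = 13/3  [line -11·x + -13·y + 268/3 = 0 ∩ |CD|² = 1018/9]
   → C = (3, 13/3)
5. A_x = 191/65  [B, C, A are collinear ∩ EA ⟂ BC]
6. A_y = 267/65  [B, C, A are collinear ∩ EA ⟂ BC]
   → A = (191/65, 267/65)

A = (191/65, 267/65)
C = (3, 13/3)
F = (38/5, 24/5)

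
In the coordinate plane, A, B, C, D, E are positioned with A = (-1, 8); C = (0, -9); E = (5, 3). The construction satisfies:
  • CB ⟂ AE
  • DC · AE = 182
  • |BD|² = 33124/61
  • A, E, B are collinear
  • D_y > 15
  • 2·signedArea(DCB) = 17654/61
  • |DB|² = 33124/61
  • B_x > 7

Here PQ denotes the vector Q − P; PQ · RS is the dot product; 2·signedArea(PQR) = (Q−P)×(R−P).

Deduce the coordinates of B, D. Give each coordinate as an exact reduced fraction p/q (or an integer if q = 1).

B = (485/61, 33/61)
D = (-607/61, 943/61)

1. B_x = 485/61  [A, E, B are collinear ∩ CB ⟂ AE]
2. B_y = 33/61  [A, E, B are collinear ∩ CB ⟂ AE]
   → B = (485/61, 33/61)
3. D_x = -607/61  [line -6·x + 5·y + -137 = 0 ∩ |DB|² = 33124/61]
4. D_y = 943/61  [line -6·x + 5·y + -137 = 0 ∩ |DB|² = 33124/61]
   → D = (-607/61, 943/61)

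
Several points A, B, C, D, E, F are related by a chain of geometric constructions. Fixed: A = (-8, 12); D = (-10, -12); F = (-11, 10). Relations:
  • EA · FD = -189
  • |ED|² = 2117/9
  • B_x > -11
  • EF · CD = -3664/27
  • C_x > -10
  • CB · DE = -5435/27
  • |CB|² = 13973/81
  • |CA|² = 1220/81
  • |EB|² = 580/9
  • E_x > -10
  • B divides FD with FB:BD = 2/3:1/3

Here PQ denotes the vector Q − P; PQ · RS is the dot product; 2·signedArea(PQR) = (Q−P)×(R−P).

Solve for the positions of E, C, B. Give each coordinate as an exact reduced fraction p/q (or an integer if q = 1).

1. E_x = -29/3  [line -1·x + 22·y + -83 = 0 ∩ |ED|² = 2117/9]
2. E_y = 10/3  [line -1·x + 22·y + -83 = 0 ∩ |ED|² = 2117/9]
   → E = (-29/3, 10/3)
3. B_x = -31/3  [B divides FD with FB:BD = 2/3:1/3]
4. B_y = -14/3  [B divides FD with FB:BD = 2/3:1/3]
   → B = (-31/3, -14/3)
5. C_x = -86/9  [CB · DE = -5435/27 ∩ EF · CD = -3664/27]
6. C_y = 76/9  [CB · DE = -5435/27 ∩ EF · CD = -3664/27]
   → C = (-86/9, 76/9)

B = (-31/3, -14/3)
C = (-86/9, 76/9)
E = (-29/3, 10/3)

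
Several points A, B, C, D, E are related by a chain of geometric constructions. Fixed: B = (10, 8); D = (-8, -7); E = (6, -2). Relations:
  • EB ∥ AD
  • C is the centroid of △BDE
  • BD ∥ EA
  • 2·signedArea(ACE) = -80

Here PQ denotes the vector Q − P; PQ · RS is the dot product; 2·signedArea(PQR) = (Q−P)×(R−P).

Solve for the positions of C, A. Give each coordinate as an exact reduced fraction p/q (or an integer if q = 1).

A = (-12, -17)
C = (8/3, -1/3)

1. C_x = 8/3  [C is the centroid of △BDE]
2. C_y = -1/3  [C is the centroid of △BDE]
   → C = (8/3, -1/3)
3. A_x = -12  [EB ∥ AD ∩ BD ∥ EA]
4. A_y = -17  [EB ∥ AD ∩ BD ∥ EA]
   → A = (-12, -17)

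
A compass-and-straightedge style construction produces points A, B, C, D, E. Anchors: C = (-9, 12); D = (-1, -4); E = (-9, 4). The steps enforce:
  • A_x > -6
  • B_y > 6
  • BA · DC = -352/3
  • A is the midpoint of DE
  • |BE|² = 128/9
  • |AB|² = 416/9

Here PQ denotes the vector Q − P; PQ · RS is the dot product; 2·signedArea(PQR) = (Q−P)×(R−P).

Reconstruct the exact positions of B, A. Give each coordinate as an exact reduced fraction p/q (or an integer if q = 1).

1. A_x = -5  [A is the midpoint of DE]
2. A_y = 0  [A is the midpoint of DE]
   → A = (-5, 0)
3. B_x = -19/3  [line 8·x + -16·y + 472/3 = 0 ∩ |BE|² = 128/9]
4. B_y = 20/3  [line 8·x + -16·y + 472/3 = 0 ∩ |BE|² = 128/9]
   → B = (-19/3, 20/3)

A = (-5, 0)
B = (-19/3, 20/3)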